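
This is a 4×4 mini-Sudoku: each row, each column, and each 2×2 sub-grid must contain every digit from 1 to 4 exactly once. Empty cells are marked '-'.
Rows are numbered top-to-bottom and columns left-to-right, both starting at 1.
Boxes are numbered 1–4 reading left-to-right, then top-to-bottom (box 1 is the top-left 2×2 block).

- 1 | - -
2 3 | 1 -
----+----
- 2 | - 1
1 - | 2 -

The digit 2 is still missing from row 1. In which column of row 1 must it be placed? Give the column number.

4

Consider where 2 can go in row 1.
r1c1 is out (column 1 already has a 2).
r1c3 is out (column 3 already has a 2).
So the only cell in row 1 that can hold 2 is r1c4.
That is column 4.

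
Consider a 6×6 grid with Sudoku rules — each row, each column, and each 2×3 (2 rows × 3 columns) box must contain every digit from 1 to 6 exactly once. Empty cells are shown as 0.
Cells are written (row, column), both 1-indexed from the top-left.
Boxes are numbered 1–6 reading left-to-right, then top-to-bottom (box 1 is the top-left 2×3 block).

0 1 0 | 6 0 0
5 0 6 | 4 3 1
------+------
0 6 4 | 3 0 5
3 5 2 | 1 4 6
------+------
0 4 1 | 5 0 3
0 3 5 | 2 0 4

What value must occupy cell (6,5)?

1

Cell (6,5) itself could take any of {1, 6} by direct elimination.
Consider where 1 can go in row 6.
(6,1) is out (box 5 already has a 1).
So the only cell in row 6 that can hold 1 is (6,5).
Therefore (6,5) = 1.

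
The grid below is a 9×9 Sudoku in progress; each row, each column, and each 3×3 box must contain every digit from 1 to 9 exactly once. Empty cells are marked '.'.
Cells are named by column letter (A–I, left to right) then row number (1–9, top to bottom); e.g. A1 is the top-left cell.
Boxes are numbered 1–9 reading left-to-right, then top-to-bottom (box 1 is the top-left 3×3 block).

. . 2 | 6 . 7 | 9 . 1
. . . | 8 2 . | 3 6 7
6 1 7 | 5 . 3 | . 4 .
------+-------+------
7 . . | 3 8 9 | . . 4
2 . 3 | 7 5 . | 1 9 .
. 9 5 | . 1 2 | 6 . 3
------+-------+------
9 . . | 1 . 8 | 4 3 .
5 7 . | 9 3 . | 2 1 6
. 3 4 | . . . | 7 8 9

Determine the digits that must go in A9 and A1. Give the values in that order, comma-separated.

For A9:
  Row 9 already contains {3, 4, 7, 8, 9}.
  Column A already contains {2, 5, 6, 7, 9}.
  Its 3×3 block (box 7) already contains {3, 4, 5, 7, 9}.
  The only value from 1–9 not eliminated is 1, so A9 = 1.
For A1:
  Consider where 3 can go in column A.
  A2 is out (row 2 already has a 3).
  A6 is out (row 6 already has a 3).
  A9 is out (row 9 already has a 3).
  So the only cell in column A that can hold 3 is A1.
  So A1 = 3.

1,3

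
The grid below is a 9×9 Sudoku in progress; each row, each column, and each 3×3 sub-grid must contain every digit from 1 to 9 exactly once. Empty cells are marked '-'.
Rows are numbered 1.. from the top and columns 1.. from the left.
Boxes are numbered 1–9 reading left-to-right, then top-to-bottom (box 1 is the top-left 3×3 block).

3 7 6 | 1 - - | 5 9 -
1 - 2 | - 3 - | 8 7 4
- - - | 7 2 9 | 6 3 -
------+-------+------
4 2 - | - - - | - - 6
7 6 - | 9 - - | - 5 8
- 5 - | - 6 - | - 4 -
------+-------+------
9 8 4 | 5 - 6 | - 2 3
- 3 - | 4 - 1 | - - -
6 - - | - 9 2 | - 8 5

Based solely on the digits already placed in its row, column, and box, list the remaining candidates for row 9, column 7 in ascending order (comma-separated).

1,4,7

Row 9 already contains {2, 5, 6, 8, 9}.
Column 7 already contains {5, 6, 8}.
Its 3×3 block (box 9) already contains {2, 3, 5, 8}.
Removing those from 1–9 leaves {1, 4, 7} as the candidates for row 9, column 7.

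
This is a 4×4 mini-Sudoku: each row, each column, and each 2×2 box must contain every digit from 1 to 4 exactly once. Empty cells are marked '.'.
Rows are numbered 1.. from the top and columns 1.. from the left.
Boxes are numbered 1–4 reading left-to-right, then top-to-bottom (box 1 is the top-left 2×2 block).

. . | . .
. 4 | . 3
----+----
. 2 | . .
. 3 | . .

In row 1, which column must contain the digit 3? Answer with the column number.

Consider where 3 can go in row 1.
row 1, column 2 is out (column 2 already has a 3).
row 1, column 3 is out (box 2 already has a 3).
row 1, column 4 is out (column 4 already has a 3).
So the only cell in row 1 that can hold 3 is row 1, column 1.
That is column 1.

1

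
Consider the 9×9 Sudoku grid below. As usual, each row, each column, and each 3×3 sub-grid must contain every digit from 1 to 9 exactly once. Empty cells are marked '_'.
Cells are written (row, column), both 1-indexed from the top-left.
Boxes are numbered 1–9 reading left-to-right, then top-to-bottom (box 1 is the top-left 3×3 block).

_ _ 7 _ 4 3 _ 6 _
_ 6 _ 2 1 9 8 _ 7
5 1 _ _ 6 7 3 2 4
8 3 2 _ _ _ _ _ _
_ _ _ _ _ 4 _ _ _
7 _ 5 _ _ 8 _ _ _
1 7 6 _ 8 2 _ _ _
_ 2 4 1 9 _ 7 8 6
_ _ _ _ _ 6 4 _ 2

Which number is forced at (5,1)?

Cell (5,1) itself could take any of {6, 9} by direct elimination.
Consider where 6 can go in box 4.
(5,2) is out (column 2 already has a 6).
(5,3) is out (column 3 already has a 6).
(6,2) is out (column 2 already has a 6).
So the only cell in box 4 that can hold 6 is (5,1).
Therefore (5,1) = 6.

6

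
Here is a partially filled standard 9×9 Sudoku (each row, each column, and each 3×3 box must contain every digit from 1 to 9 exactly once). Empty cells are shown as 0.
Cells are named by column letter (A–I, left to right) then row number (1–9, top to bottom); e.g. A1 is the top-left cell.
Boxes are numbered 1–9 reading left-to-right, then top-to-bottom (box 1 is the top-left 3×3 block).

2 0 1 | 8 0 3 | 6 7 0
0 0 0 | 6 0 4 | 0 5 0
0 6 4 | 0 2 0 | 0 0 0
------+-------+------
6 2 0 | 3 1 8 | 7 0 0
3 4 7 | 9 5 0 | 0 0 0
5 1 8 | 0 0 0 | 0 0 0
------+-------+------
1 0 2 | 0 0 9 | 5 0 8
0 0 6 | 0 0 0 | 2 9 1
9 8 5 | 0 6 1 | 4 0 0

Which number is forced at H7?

Cell H7 itself could take any of {3, 6} by direct elimination.
Consider where 6 can go in row 7.
B7 is out (column B already has a 6).
D7 is out (column D already has a 6).
E7 is out (column E already has a 6).
So the only cell in row 7 that can hold 6 is H7.
Therefore H7 = 6.

6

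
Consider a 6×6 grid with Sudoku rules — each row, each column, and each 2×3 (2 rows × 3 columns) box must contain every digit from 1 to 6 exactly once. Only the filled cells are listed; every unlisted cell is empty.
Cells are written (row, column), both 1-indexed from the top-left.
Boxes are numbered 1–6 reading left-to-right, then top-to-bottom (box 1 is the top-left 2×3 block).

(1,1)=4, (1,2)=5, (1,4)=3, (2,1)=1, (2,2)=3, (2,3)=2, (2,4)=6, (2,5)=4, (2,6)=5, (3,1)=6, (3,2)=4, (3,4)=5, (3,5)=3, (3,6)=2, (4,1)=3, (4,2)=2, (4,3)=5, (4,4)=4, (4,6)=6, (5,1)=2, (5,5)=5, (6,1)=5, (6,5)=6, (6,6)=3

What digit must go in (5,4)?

Row 5 already contains {2, 5}.
Column 4 already contains {3, 4, 5, 6}.
Its 2×3 block (box 6) already contains {3, 5, 6}.
The only value from 1–6 not eliminated is 1, so (5,4) = 1.

1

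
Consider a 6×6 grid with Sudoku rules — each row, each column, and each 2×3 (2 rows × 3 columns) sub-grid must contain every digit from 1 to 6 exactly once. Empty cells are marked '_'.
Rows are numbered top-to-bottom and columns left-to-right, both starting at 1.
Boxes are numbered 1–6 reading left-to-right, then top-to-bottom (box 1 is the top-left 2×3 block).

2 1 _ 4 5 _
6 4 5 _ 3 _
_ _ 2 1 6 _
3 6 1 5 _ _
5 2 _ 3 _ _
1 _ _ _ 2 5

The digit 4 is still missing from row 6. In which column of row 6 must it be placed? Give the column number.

3

Consider where 4 can go in row 6.
R6C2 is out (column 2 already has a 4).
R6C4 is out (column 4 already has a 4).
So the only cell in row 6 that can hold 4 is R6C3.
That is column 3.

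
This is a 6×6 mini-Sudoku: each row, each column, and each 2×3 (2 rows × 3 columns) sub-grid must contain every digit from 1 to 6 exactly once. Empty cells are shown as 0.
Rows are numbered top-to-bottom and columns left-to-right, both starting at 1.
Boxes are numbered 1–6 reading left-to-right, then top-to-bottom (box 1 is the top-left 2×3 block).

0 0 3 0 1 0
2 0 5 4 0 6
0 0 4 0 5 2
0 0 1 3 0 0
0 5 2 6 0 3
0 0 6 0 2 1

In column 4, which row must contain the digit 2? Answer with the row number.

1

Consider where 2 can go in column 4.
R3C4 is out (row 3 already has a 2).
R6C4 is out (row 6 already has a 2).
So the only cell in column 4 that can hold 2 is R1C4.
That is row 1.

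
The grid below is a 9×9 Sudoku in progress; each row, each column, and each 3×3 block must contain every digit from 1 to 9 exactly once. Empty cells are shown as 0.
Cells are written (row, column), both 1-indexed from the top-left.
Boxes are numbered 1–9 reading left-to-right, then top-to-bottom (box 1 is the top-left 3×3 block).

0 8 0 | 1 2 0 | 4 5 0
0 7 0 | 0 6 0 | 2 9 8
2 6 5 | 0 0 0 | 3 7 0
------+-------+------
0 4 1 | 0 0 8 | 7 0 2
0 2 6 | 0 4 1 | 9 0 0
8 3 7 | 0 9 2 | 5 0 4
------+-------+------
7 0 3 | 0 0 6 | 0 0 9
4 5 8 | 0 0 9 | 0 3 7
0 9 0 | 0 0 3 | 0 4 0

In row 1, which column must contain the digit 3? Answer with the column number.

Consider where 3 can go in row 1.
(1,3) is out (column 3 already has a 3).
(1,6) is out (column 6 already has a 3).
(1,9) is out (box 3 already has a 3).
So the only cell in row 1 that can hold 3 is (1,1).
That is column 1.

1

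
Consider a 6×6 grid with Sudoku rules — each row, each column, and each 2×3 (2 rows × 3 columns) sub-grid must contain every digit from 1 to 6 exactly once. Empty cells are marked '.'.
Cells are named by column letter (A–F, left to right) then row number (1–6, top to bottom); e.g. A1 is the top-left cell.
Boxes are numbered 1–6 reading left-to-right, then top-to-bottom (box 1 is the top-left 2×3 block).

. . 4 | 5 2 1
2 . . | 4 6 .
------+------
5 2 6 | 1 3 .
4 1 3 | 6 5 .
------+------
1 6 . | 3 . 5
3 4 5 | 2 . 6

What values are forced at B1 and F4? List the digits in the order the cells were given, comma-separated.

For B1:
  Row 1 already contains {1, 2, 4, 5}.
  Column B already contains {1, 2, 4, 6}.
  Its 2×3 block (box 1) already contains {2, 4}.
  The only value from 1–6 not eliminated is 3, so B1 = 3.
For F4:
  Row 4 already contains {1, 3, 4, 5, 6}.
  Column F already contains {1, 5, 6}.
  Its 2×3 block (box 4) already contains {1, 3, 5, 6}.
  The only value from 1–6 not eliminated is 2, so F4 = 2.

3,2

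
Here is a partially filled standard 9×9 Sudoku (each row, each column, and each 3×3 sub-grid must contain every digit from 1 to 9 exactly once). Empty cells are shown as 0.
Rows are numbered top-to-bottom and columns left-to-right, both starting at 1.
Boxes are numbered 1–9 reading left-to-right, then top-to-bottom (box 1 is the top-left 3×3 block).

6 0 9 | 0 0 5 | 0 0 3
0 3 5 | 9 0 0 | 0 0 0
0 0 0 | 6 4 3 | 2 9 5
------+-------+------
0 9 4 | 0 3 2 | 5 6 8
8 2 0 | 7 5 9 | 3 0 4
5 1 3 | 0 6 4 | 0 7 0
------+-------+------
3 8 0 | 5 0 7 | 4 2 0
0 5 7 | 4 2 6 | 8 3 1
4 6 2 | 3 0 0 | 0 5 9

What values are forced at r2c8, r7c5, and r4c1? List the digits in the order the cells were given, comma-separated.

For r2c8:
  Consider where 4 can go in row 2.
  r2c1 is out (column 1 already has a 4).
  r2c5 is out (column 5 already has a 4).
  r2c6 is out (column 6 already has a 4).
  r2c7 is out (column 7 already has a 4).
  r2c9 is out (column 9 already has a 4).
  So the only cell in row 2 that can hold 4 is r2c8.
  So r2c8 = 4.
For r7c5:
  Consider where 9 can go in column 5.
  r1c5 is out (row 1 already has a 9).
  r2c5 is out (row 2 already has a 9).
  r9c5 is out (row 9 already has a 9).
  So the only cell in column 5 that can hold 9 is r7c5.
  So r7c5 = 9.
For r4c1:
  Row 4 already contains {2, 3, 4, 5, 6, 8, 9}.
  Column 1 already contains {3, 4, 5, 6, 8}.
  Its 3×3 block (box 4) already contains {1, 2, 3, 4, 5, 8, 9}.
  The only value from 1–9 not eliminated is 7, so r4c1 = 7.

4,9,7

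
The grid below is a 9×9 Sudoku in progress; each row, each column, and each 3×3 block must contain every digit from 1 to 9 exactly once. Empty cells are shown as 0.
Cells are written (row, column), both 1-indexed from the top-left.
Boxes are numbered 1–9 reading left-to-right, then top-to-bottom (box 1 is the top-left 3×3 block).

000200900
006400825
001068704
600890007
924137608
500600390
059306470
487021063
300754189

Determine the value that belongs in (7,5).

Row 7 already contains {3, 4, 5, 6, 7, 9}.
Column 5 already contains {2, 3, 5, 6, 9}.
Its 3×3 block (box 8) already contains {1, 2, 3, 4, 5, 6, 7}.
The only value from 1–9 not eliminated is 8, so (7,5) = 8.

8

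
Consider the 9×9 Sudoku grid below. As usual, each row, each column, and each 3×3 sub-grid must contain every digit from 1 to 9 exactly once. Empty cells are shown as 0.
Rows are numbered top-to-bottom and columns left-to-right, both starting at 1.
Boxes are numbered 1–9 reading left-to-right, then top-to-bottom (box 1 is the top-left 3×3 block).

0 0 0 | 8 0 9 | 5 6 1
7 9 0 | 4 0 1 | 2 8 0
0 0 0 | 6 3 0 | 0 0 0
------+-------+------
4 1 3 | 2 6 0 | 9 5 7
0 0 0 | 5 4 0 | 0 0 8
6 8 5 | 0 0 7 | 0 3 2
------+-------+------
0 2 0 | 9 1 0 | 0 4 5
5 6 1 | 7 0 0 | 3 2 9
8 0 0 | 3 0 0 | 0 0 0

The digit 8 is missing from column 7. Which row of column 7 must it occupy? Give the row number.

7

Consider where 8 can go in column 7.
R3C7 is out (box 3 already has a 8).
R5C7 is out (row 5 already has a 8).
R6C7 is out (row 6 already has a 8).
R9C7 is out (row 9 already has a 8).
So the only cell in column 7 that can hold 8 is R7C7.
That is row 7.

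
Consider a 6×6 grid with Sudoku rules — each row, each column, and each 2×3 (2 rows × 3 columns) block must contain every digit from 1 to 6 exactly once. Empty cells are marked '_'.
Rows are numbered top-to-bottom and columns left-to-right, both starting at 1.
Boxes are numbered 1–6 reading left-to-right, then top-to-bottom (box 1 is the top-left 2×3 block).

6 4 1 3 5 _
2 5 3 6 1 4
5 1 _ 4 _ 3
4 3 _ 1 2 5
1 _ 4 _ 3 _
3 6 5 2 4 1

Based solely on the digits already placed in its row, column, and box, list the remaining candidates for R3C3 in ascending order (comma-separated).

Row 3 already contains {1, 3, 4, 5}.
Column 3 already contains {1, 3, 4, 5}.
Its 2×3 block (box 3) already contains {1, 3, 4, 5}.
Removing those from 1–6 leaves {2, 6} as the candidates for R3C3.

2,6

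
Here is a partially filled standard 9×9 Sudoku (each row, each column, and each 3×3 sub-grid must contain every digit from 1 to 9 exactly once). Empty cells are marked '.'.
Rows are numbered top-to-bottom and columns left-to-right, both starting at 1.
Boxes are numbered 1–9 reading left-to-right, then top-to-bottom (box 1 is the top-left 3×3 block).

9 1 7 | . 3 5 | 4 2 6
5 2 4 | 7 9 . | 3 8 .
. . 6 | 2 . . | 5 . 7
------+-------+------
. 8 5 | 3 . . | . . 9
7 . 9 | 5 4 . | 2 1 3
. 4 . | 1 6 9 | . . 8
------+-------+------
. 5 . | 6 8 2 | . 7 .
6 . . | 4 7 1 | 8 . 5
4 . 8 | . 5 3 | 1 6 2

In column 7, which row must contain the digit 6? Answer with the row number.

4

Consider where 6 can go in column 7.
r6c7 is out (row 6 already has a 6).
r7c7 is out (row 7 already has a 6).
So the only cell in column 7 that can hold 6 is r4c7.
That is row 4.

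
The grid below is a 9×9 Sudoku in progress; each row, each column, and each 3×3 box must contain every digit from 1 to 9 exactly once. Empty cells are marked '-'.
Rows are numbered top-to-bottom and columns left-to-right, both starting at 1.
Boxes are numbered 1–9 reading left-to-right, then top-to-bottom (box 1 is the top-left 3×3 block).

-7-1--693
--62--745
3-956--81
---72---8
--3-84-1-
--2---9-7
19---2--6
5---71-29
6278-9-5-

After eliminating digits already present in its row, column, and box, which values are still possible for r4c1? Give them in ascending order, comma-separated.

Row 4 already contains {2, 7, 8}.
Column 1 already contains {1, 3, 5, 6}.
Its 3×3 block (box 4) already contains {2, 3}.
Removing those from 1–9 leaves {4, 9} as the candidates for r4c1.

4,9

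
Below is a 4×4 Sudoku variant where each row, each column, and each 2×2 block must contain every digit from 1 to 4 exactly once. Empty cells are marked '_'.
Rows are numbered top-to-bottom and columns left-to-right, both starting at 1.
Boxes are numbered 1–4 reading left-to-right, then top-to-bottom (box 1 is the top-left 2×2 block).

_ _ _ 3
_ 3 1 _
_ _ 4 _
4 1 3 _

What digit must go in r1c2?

Cell r1c2 itself could take any of {2, 4} by direct elimination.
Consider where 4 can go in row 1.
r1c1 is out (column 1 already has a 4).
r1c3 is out (column 3 already has a 4).
So the only cell in row 1 that can hold 4 is r1c2.
Therefore r1c2 = 4.

4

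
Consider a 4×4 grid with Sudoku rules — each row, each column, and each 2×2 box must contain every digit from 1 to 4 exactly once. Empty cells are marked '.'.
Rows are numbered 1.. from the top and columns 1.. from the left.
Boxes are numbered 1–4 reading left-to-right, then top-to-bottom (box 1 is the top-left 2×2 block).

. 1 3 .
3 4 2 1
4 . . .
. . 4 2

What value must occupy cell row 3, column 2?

Cell row 3, column 2 itself could take any of {2, 3} by direct elimination.
Consider where 2 can go in box 3.
row 4, column 1 is out (row 4 already has a 2).
row 4, column 2 is out (row 4 already has a 2).
So the only cell in box 3 that can hold 2 is row 3, column 2.
Therefore row 3, column 2 = 2.

2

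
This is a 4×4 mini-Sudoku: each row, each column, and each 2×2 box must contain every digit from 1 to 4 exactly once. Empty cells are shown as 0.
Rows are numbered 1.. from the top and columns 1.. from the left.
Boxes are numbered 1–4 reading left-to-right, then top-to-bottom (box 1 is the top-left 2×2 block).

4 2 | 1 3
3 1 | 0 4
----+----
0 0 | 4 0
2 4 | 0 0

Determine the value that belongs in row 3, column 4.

Cell row 3, column 4 itself could take any of {1, 2} by direct elimination.
Consider where 2 can go in column 4.
row 4, column 4 is out (row 4 already has a 2).
So the only cell in column 4 that can hold 2 is row 3, column 4.
Therefore row 3, column 4 = 2.

2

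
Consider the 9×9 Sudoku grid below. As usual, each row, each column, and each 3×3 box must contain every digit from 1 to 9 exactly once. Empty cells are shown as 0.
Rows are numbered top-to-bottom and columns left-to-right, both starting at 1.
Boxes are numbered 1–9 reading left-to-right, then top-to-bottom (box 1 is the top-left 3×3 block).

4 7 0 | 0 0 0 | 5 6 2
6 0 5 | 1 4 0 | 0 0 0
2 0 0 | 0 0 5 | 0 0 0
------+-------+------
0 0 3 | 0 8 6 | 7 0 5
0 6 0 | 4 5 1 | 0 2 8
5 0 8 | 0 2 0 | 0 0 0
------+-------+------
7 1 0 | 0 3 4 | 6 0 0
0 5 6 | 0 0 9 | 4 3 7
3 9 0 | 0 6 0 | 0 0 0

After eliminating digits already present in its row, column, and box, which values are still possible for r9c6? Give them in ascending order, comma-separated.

Row 9 already contains {3, 6, 9}.
Column 6 already contains {1, 4, 5, 6, 9}.
Its 3×3 block (box 8) already contains {3, 4, 6, 9}.
Removing those from 1–9 leaves {2, 7, 8} as the candidates for r9c6.

2,7,8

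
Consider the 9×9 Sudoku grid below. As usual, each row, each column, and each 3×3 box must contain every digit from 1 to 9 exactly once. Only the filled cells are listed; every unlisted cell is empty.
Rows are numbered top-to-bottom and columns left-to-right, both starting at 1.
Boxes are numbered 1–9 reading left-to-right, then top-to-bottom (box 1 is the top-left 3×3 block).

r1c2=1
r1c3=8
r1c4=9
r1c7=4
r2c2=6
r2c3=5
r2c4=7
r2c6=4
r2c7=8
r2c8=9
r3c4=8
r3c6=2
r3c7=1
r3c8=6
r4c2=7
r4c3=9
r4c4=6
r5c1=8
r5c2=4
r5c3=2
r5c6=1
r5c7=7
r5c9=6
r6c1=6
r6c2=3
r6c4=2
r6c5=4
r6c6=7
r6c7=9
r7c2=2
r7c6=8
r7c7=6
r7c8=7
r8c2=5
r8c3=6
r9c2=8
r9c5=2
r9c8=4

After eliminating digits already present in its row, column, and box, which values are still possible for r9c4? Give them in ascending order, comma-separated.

1,3,5

Row 9 already contains {2, 4, 8}.
Column 4 already contains {2, 6, 7, 8, 9}.
Its 3×3 block (box 8) already contains {2, 8}.
Removing those from 1–9 leaves {1, 3, 5} as the candidates for r9c4.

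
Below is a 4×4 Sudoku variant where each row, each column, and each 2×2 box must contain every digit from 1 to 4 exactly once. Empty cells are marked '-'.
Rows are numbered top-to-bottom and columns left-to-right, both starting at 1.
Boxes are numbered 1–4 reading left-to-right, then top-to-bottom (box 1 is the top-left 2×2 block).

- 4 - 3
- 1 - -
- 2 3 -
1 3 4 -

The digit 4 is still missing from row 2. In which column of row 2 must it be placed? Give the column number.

4

Consider where 4 can go in row 2.
R2C1 is out (box 1 already has a 4).
R2C3 is out (column 3 already has a 4).
So the only cell in row 2 that can hold 4 is R2C4.
That is column 4.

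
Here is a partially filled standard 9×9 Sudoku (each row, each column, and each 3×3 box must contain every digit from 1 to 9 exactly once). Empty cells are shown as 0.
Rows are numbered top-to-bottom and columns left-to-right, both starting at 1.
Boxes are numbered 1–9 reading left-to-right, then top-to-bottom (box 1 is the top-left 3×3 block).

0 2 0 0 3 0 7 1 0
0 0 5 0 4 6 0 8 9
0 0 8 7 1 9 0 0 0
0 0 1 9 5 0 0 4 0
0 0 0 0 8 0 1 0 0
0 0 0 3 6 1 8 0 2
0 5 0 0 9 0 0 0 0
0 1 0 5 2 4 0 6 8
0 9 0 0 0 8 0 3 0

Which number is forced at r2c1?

1

Cell r2c1 itself could take any of {1, 3, 7} by direct elimination.
Consider where 1 can go in column 1.
r1c1 is out (row 1 already has a 1). r3c1 is out (row 3 already has a 1). r4c1 is out (row 4 already has a 1). r5c1 is out (row 5 already has a 1). The remaining empty cells in column 1 are similarly blocked.
So the only cell in column 1 that can hold 1 is r2c1.
Therefore r2c1 = 1.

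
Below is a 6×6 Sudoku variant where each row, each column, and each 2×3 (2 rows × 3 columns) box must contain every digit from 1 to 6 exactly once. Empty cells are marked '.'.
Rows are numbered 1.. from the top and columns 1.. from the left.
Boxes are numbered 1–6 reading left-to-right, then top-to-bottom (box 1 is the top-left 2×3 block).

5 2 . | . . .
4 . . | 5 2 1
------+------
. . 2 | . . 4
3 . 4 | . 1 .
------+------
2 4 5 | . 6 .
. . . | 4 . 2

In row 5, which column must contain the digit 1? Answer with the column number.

Consider where 1 can go in row 5.
row 5, column 6 is out (column 6 already has a 1).
So the only cell in row 5 that can hold 1 is row 5, column 4.
That is column 4.

4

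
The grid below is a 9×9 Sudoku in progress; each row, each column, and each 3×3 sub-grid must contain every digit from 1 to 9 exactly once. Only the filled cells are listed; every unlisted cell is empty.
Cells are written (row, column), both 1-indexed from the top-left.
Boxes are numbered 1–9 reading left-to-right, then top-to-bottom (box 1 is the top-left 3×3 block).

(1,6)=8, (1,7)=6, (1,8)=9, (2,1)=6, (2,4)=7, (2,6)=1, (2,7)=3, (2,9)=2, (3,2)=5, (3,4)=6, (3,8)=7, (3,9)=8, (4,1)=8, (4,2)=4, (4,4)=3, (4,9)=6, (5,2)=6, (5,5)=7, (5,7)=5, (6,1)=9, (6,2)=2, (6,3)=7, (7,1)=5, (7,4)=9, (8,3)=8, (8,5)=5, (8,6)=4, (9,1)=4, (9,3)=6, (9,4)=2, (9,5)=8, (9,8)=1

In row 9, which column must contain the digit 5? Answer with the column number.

Consider where 5 can go in row 9.
(9,2) is out (column 2 already has a 5).
(9,6) is out (box 8 already has a 5).
(9,7) is out (column 7 already has a 5).
So the only cell in row 9 that can hold 5 is (9,9).
That is column 9.

9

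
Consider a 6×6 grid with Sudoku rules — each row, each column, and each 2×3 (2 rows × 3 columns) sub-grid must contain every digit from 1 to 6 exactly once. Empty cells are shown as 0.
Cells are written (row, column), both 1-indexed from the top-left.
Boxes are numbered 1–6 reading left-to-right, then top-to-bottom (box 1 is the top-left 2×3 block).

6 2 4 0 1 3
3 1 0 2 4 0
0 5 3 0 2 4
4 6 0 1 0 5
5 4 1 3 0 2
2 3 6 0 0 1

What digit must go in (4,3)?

2

Row 4 already contains {1, 4, 5, 6}.
Column 3 already contains {1, 3, 4, 6}.
Its 2×3 block (box 3) already contains {3, 4, 5, 6}.
The only value from 1–6 not eliminated is 2, so (4,3) = 2.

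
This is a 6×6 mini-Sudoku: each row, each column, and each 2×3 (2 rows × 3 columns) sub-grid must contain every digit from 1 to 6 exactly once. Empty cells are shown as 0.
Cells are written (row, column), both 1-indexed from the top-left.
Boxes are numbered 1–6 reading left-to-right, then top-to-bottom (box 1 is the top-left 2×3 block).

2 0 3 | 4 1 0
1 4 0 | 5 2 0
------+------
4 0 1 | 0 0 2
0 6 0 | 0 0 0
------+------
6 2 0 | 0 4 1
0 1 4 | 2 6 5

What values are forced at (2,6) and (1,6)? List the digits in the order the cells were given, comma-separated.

For (2,6):
  Consider where 3 can go in row 2.
  (2,3) is out (column 3 already has a 3).
  So the only cell in row 2 that can hold 3 is (2,6).
  So (2,6) = 3.
For (1,6):
  Row 1 already contains {1, 2, 3, 4}.
  Column 6 already contains {1, 2, 5}.
  Its 2×3 block (box 2) already contains {1, 2, 4, 5}.
  The only value from 1–6 not eliminated is 6, so (1,6) = 6.

3,6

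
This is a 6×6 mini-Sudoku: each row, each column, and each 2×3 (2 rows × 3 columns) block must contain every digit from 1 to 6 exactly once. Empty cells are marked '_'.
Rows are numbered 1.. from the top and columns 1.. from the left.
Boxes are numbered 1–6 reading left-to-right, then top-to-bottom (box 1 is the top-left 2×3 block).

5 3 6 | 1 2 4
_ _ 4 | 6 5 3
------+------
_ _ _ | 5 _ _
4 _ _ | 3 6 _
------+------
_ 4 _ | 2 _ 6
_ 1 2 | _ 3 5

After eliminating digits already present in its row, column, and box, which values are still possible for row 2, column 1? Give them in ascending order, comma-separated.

Row 2 already contains {3, 4, 5, 6}.
Column 1 already contains {4, 5}.
Its 2×3 block (box 1) already contains {3, 4, 5, 6}.
Removing those from 1–6 leaves {1, 2} as the candidates for row 2, column 1.

1,2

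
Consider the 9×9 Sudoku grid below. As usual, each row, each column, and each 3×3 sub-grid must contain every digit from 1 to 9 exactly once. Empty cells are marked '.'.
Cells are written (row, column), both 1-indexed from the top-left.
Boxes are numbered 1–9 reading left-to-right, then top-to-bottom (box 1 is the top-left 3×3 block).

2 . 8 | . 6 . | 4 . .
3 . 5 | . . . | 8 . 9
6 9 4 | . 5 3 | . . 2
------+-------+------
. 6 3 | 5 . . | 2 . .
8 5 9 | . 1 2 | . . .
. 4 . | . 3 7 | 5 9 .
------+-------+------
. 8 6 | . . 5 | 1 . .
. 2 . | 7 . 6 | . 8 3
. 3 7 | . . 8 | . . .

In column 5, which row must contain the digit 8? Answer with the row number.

Consider where 8 can go in column 5.
(2,5) is out (row 2 already has a 8).
(7,5) is out (row 7 already has a 8).
(8,5) is out (row 8 already has a 8).
(9,5) is out (row 9 already has a 8).
So the only cell in column 5 that can hold 8 is (4,5).
That is row 4.

4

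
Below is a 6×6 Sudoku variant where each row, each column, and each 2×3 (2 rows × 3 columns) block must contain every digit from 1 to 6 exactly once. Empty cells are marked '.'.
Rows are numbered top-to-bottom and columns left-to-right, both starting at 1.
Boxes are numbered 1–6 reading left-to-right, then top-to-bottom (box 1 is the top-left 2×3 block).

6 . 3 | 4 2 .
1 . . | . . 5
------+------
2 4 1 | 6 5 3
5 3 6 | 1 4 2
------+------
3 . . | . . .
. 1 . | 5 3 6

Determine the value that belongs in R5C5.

Row 5 already contains {3}.
Column 5 already contains {2, 3, 4, 5}.
Its 2×3 block (box 6) already contains {3, 5, 6}.
The only value from 1–6 not eliminated is 1, so R5C5 = 1.

1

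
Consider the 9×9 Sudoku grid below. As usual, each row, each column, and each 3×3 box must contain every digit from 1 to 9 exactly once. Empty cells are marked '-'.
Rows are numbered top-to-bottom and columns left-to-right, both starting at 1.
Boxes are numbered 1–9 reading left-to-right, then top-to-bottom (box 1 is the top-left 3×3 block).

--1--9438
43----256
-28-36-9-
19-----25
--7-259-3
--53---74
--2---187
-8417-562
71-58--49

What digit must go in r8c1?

9

Cell r8c1 itself could take any of {3, 9} by direct elimination.
Consider where 9 can go in row 8.
r8c6 is out (column 6 already has a 9).
So the only cell in row 8 that can hold 9 is r8c1.
Therefore r8c1 = 9.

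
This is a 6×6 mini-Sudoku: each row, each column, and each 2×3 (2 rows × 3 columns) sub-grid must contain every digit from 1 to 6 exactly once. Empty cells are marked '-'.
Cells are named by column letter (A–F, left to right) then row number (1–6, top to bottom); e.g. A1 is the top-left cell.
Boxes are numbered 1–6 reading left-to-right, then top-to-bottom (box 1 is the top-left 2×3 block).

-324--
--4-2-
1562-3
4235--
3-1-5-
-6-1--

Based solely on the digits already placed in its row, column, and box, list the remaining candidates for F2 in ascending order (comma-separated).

Row 2 already contains {2, 4}.
Column F already contains {3}.
Its 2×3 block (box 2) already contains {2, 4}.
Removing those from 1–6 leaves {1, 5, 6} as the candidates for F2.

1,5,6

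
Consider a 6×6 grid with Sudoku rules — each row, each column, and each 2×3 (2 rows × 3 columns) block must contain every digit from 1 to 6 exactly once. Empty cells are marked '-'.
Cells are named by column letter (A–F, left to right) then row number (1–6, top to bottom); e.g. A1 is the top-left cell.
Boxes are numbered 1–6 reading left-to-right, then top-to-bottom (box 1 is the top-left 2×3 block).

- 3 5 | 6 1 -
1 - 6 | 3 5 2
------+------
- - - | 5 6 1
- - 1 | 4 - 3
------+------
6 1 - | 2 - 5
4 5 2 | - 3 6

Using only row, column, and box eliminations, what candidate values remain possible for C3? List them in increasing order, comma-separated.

Row 3 already contains {1, 5, 6}.
Column C already contains {1, 2, 5, 6}.
Its 2×3 block (box 3) already contains {1}.
Removing those from 1–6 leaves {3, 4} as the candidates for C3.

3,4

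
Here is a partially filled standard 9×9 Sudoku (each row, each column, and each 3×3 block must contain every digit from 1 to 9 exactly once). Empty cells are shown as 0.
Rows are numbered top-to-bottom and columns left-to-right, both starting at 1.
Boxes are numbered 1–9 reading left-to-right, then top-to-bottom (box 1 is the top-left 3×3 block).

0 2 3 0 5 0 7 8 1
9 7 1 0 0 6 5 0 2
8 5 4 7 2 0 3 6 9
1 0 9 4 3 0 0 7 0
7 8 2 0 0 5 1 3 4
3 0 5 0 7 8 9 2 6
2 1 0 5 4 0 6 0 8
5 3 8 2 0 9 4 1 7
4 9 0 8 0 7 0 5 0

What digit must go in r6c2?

4

Row 6 already contains {2, 3, 5, 6, 7, 8, 9}.
Column 2 already contains {1, 2, 3, 5, 7, 8, 9}.
Its 3×3 block (box 4) already contains {1, 2, 3, 5, 7, 8, 9}.
The only value from 1–9 not eliminated is 4, so r6c2 = 4.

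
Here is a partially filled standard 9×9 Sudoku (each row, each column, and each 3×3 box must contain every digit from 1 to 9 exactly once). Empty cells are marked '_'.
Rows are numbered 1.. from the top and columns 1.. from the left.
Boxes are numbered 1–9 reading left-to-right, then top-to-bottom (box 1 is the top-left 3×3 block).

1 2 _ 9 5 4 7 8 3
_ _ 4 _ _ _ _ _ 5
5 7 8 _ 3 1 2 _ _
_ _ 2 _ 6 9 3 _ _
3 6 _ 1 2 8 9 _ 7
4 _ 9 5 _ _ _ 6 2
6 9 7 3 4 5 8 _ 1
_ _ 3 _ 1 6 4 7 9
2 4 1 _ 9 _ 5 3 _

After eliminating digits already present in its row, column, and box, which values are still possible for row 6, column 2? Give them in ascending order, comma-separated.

1,8

Row 6 already contains {2, 4, 5, 6, 9}.
Column 2 already contains {2, 4, 6, 7, 9}.
Its 3×3 block (box 4) already contains {2, 3, 4, 6, 9}.
Removing those from 1–9 leaves {1, 8} as the candidates for row 6, column 2.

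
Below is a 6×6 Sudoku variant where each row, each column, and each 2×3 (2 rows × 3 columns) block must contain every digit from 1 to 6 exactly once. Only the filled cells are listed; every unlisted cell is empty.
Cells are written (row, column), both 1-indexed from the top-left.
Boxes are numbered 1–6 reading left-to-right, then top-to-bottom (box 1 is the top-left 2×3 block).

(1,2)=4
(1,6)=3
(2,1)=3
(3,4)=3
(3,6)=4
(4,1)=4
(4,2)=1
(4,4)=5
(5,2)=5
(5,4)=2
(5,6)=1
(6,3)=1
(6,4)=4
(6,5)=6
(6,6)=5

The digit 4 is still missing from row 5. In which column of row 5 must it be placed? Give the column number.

Consider where 4 can go in row 5.
(5,1) is out (column 1 already has a 4).
(5,5) is out (box 6 already has a 4).
So the only cell in row 5 that can hold 4 is (5,3).
That is column 3.

3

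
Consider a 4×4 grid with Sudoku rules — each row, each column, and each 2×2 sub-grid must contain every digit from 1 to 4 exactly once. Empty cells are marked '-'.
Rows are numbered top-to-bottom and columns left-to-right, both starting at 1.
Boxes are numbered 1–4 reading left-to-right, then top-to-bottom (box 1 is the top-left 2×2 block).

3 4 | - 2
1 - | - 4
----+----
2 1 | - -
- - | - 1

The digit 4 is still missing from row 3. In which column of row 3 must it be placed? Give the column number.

3

Consider where 4 can go in row 3.
R3C4 is out (column 4 already has a 4).
So the only cell in row 3 that can hold 4 is R3C3.
That is column 3.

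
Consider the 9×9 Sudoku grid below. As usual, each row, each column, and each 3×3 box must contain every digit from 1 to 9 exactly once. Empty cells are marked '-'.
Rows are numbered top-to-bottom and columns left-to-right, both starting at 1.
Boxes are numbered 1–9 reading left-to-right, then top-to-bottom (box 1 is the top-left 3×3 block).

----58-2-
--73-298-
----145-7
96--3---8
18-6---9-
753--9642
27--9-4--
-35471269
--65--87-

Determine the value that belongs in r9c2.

Cell r9c2 itself could take any of {1, 4, 9} by direct elimination.
Consider where 9 can go in box 7.
r7c3 is out (row 7 already has a 9).
r8c1 is out (row 8 already has a 9).
r9c1 is out (column 1 already has a 9).
So the only cell in box 7 that can hold 9 is r9c2.
Therefore r9c2 = 9.

9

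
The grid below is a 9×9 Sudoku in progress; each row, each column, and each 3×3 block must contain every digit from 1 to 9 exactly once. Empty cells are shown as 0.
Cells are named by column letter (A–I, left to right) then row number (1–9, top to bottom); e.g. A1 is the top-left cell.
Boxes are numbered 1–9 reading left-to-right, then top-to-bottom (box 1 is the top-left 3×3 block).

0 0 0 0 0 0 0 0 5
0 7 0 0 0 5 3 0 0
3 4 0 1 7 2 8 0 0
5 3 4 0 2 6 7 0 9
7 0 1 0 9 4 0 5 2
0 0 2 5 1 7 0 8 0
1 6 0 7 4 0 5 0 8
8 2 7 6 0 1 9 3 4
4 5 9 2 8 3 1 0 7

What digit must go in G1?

Cell G1 itself could take any of {2, 4, 6} by direct elimination.
Consider where 2 can go in column G.
G5 is out (row 5 already has a 2).
G6 is out (row 6 already has a 2).
So the only cell in column G that can hold 2 is G1.
Therefore G1 = 2.

2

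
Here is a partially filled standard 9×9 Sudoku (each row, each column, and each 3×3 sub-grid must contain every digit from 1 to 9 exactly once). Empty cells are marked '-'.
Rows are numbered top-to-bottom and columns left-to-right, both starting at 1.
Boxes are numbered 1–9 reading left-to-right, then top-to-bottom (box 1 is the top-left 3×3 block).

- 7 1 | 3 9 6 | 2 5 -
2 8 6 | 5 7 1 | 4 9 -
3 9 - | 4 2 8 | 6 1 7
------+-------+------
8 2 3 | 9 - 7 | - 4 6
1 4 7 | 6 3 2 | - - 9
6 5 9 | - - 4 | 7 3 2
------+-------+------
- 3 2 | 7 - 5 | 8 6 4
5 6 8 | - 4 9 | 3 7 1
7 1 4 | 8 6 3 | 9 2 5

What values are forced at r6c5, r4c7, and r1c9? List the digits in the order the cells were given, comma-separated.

For r6c5:
  Consider where 8 can go in row 6.
  r6c4 is out (column 4 already has a 8).
  So the only cell in row 6 that can hold 8 is r6c5.
  So r6c5 = 8.
For r4c7:
  Consider where 1 can go in column 7.
  r5c7 is out (row 5 already has a 1).
  So the only cell in column 7 that can hold 1 is r4c7.
  So r4c7 = 1.
For r1c9:
  Row 1 already contains {1, 2, 3, 5, 6, 7, 9}.
  Column 9 already contains {1, 2, 4, 5, 6, 7, 9}.
  Its 3×3 block (box 3) already contains {1, 2, 4, 5, 6, 7, 9}.
  The only value from 1–9 not eliminated is 8, so r1c9 = 8.

8,1,8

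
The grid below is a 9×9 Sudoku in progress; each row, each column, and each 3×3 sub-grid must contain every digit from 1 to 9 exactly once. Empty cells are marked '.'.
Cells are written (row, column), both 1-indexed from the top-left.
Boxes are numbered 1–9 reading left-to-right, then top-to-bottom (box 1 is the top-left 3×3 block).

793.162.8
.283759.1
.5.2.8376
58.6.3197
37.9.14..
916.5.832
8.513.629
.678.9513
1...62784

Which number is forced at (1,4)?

4

Row 1 already contains {1, 2, 3, 6, 7, 8, 9}.
Column 4 already contains {1, 2, 3, 6, 8, 9}.
Its 3×3 block (box 2) already contains {1, 2, 3, 5, 6, 7, 8}.
The only value from 1–9 not eliminated is 4, so (1,4) = 4.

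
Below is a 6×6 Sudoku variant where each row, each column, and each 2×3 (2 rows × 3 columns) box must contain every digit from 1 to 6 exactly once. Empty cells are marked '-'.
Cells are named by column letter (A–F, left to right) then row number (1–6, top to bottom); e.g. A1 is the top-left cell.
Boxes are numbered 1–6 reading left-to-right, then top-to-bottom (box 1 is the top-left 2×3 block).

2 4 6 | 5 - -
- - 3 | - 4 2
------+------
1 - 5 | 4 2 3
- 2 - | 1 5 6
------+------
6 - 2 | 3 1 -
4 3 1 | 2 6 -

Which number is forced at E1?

3

Row 1 already contains {2, 4, 5, 6}.
Column E already contains {1, 2, 4, 5, 6}.
Its 2×3 block (box 2) already contains {2, 4, 5}.
The only value from 1–6 not eliminated is 3, so E1 = 3.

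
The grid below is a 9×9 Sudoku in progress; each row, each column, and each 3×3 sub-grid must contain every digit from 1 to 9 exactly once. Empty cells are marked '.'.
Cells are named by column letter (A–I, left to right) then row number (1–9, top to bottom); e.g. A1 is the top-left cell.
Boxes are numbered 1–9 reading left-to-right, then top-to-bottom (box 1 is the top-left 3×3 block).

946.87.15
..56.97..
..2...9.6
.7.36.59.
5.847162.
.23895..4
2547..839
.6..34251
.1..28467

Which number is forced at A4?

4

Cell A4 itself could take any of {1, 4} by direct elimination.
Consider where 4 can go in row 4.
C4 is out (column C already has a 4).
F4 is out (column F already has a 4).
I4 is out (column I already has a 4).
So the only cell in row 4 that can hold 4 is A4.
Therefore A4 = 4.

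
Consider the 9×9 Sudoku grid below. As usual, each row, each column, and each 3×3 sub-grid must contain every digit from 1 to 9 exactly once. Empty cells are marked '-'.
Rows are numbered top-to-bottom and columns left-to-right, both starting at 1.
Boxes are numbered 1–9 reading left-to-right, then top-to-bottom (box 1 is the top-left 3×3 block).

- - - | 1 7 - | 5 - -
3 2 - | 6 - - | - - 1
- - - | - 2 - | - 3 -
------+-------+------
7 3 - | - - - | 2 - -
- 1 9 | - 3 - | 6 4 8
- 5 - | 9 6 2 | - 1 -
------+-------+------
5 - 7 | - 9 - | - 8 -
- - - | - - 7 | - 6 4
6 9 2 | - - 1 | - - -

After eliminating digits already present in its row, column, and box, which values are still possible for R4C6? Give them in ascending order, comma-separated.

Row 4 already contains {2, 3, 7}.
Column 6 already contains {1, 2, 7}.
Its 3×3 block (box 5) already contains {2, 3, 6, 9}.
Removing those from 1–9 leaves {4, 5, 8} as the candidates for R4C6.

4,5,8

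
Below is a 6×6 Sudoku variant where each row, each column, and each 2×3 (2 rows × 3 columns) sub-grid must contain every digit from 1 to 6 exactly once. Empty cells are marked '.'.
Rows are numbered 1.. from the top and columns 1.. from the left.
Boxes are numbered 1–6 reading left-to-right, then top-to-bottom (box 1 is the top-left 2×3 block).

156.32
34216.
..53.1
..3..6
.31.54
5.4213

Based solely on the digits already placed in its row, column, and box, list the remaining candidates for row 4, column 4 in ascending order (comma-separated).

4,5

Row 4 already contains {3, 6}.
Column 4 already contains {1, 2, 3}.
Its 2×3 block (box 4) already contains {1, 3, 6}.
Removing those from 1–6 leaves {4, 5} as the candidates for row 4, column 4.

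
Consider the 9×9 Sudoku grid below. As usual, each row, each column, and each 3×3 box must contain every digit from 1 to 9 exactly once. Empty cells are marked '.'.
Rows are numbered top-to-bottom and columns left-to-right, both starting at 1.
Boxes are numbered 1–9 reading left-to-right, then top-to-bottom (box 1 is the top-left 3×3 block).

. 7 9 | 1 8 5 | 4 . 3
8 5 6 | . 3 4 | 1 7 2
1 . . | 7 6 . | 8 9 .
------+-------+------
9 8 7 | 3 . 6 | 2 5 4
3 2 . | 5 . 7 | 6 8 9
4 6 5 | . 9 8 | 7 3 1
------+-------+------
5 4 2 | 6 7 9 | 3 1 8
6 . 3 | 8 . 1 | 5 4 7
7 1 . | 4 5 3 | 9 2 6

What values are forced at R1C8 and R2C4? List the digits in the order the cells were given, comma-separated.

6,9

For R1C8:
  Row 1 already contains {1, 3, 4, 5, 7, 8, 9}.
  Column 8 already contains {1, 2, 3, 4, 5, 7, 8, 9}.
  Its 3×3 block (box 3) already contains {1, 2, 3, 4, 7, 8, 9}.
  The only value from 1–9 not eliminated is 6, so R1C8 = 6.
For R2C4:
  Row 2 already contains {1, 2, 3, 4, 5, 6, 7, 8}.
  Column 4 already contains {1, 3, 4, 5, 6, 7, 8}.
  Its 3×3 block (box 2) already contains {1, 3, 4, 5, 6, 7, 8}.
  The only value from 1–9 not eliminated is 9, so R2C4 = 9.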